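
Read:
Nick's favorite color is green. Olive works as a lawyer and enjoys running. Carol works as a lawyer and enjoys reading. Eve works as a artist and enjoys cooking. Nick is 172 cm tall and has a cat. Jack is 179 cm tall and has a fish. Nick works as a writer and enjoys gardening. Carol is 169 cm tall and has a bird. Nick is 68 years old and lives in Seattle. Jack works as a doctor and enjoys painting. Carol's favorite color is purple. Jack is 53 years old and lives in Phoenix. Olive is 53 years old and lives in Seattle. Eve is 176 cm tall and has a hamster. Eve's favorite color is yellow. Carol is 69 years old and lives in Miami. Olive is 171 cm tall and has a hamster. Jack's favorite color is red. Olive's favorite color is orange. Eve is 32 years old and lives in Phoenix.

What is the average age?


Sum=275, n=5, avg=55

55


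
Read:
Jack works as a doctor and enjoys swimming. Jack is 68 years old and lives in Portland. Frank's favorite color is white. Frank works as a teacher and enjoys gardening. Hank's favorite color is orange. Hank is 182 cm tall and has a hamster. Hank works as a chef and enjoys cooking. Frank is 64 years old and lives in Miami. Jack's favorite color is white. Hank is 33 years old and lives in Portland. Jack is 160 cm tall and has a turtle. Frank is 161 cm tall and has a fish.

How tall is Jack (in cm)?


Jack is 160 cm tall

160


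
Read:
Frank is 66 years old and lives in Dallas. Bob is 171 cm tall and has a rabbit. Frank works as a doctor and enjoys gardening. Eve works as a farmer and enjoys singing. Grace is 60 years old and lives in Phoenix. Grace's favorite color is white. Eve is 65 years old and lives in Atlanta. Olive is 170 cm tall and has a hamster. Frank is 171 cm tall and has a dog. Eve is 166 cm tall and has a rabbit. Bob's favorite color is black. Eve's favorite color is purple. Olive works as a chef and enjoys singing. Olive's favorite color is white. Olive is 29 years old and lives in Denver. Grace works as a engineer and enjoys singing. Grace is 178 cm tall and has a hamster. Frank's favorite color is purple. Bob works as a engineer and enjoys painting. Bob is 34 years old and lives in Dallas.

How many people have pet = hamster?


Count: 2

2


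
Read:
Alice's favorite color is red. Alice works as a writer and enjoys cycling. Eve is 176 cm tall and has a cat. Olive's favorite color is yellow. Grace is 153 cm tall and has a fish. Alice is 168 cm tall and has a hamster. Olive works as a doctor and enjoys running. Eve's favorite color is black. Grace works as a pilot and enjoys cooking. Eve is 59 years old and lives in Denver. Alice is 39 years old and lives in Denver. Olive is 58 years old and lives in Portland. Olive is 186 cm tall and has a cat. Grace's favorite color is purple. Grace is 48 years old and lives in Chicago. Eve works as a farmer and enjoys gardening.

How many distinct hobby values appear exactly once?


Unique hobby values: 4

4


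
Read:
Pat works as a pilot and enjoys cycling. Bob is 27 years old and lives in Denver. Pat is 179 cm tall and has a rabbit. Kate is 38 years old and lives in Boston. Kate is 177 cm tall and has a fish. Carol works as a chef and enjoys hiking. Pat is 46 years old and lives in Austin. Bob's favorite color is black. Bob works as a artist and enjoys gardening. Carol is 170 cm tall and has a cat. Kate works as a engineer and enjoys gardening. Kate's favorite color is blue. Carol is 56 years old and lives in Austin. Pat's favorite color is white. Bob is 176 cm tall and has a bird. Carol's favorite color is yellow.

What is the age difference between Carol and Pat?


|56 - 46| = 10

10


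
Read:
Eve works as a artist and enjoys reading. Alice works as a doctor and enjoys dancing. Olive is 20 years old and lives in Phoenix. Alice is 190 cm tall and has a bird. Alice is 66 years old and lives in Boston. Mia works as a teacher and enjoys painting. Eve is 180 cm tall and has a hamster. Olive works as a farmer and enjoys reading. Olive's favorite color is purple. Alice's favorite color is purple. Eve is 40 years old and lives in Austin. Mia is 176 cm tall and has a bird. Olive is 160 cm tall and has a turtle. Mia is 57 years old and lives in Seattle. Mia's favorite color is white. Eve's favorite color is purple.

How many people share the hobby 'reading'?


Count: 2

2


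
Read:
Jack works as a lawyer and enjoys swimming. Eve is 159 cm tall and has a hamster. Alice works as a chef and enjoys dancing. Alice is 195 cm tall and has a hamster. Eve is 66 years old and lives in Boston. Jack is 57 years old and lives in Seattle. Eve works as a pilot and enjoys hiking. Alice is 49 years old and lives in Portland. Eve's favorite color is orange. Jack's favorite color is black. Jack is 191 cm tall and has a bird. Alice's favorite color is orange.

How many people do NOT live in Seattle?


Not in Seattle: 2

2


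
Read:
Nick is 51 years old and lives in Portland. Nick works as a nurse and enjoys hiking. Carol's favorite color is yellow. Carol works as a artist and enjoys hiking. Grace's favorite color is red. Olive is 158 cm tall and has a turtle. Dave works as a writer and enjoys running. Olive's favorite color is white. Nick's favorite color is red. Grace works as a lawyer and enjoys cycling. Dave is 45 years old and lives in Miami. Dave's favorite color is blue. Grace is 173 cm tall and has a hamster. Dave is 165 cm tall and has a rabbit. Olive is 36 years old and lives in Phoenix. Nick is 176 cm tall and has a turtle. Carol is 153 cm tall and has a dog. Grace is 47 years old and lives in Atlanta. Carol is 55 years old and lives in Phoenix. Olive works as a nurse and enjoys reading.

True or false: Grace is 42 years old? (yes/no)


Grace is actually 47. no

no


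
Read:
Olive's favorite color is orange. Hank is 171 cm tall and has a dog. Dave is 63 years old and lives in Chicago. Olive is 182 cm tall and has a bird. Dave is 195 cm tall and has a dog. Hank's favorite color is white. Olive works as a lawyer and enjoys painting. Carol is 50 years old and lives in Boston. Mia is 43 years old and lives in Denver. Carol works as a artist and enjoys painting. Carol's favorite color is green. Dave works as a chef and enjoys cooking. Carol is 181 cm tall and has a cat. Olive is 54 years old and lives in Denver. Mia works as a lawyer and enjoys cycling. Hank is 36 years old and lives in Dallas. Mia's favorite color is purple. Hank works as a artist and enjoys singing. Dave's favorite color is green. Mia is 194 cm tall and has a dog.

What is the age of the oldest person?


Oldest: Dave at 63

63


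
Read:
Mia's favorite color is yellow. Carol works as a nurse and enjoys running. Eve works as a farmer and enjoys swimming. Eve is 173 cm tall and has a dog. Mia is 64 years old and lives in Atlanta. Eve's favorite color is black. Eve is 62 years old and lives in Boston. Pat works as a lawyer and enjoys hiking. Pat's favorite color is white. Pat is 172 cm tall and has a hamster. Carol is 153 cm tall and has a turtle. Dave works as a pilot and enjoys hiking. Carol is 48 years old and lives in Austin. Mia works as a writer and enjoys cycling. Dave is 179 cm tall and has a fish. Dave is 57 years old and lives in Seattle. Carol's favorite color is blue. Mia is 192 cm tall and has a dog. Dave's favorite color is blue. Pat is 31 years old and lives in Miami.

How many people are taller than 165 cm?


Taller than 165: 4

4


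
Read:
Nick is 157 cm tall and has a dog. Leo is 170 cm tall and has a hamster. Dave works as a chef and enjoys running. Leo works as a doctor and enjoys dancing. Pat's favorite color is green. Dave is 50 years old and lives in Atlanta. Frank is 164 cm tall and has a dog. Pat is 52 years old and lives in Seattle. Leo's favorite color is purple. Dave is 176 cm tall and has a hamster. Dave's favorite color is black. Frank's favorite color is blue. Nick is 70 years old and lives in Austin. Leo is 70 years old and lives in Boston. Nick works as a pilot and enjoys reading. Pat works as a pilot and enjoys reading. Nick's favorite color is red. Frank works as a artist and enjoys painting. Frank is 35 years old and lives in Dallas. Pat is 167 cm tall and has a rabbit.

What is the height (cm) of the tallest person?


Tallest: Dave at 176 cm

176


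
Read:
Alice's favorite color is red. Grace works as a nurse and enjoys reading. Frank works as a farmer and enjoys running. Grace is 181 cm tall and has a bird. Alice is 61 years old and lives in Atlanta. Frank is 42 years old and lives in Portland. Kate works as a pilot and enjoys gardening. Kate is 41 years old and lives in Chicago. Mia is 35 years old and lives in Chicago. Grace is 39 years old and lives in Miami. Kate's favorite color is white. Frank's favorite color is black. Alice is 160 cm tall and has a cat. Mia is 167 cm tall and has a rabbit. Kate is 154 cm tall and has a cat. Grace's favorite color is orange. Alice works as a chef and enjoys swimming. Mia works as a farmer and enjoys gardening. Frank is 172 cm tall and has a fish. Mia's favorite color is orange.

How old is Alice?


Alice is 61 years old

61


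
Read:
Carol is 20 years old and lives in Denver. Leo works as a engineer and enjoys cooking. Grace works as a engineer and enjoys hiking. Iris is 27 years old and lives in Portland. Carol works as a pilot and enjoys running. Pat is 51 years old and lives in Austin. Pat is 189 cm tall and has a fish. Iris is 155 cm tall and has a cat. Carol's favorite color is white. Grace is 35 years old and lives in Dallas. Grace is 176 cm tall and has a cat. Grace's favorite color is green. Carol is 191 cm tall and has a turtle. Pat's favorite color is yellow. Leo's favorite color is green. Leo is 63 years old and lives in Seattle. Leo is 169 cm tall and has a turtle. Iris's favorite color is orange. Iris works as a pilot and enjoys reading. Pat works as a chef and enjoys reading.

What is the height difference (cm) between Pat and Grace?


|189 - 176| = 13

13


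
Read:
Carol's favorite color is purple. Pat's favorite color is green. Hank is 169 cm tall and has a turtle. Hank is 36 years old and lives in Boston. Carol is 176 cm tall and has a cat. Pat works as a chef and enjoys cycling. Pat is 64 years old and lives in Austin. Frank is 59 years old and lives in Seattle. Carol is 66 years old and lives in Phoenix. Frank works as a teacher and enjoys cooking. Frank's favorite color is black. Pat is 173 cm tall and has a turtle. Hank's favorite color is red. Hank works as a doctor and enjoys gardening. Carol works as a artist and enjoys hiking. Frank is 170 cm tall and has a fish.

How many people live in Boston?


Count in Boston: 1

1


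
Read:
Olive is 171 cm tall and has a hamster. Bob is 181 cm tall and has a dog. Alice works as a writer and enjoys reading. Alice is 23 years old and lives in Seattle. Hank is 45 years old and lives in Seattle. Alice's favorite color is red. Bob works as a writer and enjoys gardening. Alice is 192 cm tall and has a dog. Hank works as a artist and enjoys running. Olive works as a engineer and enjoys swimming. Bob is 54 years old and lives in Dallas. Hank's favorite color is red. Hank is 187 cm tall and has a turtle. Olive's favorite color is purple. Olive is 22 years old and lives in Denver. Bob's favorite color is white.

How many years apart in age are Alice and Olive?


23 vs 22, diff = 1

1


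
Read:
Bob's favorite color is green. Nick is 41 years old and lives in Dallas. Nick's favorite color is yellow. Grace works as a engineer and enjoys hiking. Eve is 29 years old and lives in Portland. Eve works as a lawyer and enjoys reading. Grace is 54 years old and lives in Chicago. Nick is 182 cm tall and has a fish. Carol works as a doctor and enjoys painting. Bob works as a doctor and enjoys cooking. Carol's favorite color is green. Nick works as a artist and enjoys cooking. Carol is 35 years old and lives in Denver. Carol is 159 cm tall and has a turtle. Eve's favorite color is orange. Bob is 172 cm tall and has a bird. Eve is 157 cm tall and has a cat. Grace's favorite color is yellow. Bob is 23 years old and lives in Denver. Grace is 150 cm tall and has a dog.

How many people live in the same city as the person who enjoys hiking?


Person with hobby hiking is Grace, city Chicago. Count = 1

1


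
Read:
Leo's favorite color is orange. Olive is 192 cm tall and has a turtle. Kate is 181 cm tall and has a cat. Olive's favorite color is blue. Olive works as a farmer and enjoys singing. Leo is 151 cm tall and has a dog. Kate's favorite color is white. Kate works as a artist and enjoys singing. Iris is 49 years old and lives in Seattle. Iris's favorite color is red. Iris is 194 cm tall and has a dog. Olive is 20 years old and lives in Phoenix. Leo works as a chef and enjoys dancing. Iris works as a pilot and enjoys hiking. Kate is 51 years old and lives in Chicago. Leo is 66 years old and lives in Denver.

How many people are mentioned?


People: Olive, Iris, Leo, Kate. Count = 4

4


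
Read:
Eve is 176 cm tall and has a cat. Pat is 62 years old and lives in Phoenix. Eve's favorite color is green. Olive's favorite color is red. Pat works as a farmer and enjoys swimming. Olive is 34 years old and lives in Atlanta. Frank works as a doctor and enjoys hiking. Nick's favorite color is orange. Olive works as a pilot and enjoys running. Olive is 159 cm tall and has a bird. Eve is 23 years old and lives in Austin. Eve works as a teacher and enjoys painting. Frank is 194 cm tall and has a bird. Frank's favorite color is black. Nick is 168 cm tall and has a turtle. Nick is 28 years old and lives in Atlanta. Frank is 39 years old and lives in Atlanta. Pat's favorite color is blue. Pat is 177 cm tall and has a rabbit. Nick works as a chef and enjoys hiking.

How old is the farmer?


The farmer is Pat, age 62

62


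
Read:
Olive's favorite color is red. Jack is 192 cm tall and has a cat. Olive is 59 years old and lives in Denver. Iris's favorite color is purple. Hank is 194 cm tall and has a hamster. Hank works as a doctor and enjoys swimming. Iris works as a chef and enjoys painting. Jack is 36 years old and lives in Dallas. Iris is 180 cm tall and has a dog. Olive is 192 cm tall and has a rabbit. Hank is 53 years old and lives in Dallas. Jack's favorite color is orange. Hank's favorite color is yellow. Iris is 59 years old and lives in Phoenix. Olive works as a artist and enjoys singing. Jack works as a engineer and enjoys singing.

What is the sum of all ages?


36+53+59+59 = 207

207


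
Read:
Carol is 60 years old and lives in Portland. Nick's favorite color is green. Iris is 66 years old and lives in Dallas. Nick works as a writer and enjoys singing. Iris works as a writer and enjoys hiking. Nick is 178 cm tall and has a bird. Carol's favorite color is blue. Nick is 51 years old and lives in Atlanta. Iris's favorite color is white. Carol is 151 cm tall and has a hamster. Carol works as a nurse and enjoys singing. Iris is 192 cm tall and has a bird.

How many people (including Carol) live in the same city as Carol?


Carol lives in Portland. Count = 1

1


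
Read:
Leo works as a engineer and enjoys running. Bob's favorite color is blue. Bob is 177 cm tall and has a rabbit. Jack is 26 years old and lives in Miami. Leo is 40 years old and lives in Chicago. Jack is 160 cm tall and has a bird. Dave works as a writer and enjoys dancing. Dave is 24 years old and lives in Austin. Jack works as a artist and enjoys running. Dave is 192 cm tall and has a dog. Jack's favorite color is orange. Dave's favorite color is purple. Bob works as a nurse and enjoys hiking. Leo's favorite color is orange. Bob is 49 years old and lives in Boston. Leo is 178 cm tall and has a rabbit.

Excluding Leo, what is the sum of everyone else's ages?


Sum (excluding Leo): 99

99


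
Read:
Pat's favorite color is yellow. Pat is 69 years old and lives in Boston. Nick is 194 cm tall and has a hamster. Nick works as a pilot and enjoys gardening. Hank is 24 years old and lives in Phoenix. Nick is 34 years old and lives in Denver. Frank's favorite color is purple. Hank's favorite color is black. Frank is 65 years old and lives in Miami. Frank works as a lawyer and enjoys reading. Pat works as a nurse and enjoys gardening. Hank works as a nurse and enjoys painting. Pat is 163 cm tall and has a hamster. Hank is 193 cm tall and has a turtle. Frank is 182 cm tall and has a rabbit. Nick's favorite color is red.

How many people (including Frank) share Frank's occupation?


Frank is a lawyer. Count = 1

1


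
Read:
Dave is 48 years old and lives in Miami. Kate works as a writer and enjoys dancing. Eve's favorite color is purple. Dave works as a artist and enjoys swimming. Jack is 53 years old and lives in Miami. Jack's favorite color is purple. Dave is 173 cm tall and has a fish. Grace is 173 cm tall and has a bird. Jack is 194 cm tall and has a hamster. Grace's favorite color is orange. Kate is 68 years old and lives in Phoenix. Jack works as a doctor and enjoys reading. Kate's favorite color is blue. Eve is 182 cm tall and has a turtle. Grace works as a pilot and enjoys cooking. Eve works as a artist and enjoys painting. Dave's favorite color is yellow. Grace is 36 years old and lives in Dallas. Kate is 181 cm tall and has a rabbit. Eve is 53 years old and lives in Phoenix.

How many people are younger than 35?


Filter: 0

0


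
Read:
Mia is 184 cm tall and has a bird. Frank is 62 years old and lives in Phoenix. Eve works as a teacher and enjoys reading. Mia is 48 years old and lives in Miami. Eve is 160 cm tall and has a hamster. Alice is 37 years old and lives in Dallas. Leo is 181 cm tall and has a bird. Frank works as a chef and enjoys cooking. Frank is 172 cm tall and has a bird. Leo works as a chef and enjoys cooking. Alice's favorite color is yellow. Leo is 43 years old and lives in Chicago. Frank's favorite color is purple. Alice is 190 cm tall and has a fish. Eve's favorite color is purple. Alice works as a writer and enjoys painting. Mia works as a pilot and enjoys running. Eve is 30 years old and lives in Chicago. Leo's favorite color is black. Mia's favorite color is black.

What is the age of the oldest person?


Oldest: Frank at 62

62


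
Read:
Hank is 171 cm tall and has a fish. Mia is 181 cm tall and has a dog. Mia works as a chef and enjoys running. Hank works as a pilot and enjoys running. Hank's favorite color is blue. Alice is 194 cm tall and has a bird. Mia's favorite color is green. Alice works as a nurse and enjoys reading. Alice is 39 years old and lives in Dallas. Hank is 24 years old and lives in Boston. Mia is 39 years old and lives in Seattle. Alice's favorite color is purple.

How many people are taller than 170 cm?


Taller than 170: 3

3


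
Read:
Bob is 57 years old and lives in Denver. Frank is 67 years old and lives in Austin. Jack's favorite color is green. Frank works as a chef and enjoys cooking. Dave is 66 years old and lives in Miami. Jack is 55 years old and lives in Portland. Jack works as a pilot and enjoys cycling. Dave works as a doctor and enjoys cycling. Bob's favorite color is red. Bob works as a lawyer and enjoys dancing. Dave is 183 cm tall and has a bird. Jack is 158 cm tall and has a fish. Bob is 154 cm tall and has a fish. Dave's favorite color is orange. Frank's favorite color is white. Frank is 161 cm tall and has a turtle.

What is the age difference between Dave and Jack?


|66 - 55| = 11

11


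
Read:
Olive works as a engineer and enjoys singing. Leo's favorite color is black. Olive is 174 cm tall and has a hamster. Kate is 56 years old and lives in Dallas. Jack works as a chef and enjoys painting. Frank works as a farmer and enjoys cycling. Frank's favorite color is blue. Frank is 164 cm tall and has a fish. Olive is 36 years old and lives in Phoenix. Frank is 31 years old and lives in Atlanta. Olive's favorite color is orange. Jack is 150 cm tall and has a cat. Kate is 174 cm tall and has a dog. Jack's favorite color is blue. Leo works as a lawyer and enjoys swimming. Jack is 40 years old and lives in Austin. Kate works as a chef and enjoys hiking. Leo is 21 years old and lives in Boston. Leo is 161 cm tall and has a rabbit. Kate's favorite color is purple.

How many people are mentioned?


People: Frank, Kate, Leo, Olive, Jack. Count = 5

5


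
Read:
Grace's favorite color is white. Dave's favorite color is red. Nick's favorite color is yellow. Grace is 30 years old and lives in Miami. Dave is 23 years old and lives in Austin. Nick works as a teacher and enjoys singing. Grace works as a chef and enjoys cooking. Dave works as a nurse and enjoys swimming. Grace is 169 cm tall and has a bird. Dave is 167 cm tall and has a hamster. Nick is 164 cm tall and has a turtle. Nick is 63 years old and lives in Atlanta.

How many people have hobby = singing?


Count: 1

1


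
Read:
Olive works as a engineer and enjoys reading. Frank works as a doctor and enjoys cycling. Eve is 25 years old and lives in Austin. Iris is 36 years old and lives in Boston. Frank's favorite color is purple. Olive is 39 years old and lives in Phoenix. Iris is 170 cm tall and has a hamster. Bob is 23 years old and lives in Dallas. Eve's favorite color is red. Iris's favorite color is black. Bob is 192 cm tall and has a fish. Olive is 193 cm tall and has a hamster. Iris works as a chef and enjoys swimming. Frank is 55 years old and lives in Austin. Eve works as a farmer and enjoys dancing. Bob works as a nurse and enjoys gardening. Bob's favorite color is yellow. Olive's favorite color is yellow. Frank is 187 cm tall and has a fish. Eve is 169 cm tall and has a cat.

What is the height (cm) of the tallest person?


Tallest: Olive at 193 cm

193


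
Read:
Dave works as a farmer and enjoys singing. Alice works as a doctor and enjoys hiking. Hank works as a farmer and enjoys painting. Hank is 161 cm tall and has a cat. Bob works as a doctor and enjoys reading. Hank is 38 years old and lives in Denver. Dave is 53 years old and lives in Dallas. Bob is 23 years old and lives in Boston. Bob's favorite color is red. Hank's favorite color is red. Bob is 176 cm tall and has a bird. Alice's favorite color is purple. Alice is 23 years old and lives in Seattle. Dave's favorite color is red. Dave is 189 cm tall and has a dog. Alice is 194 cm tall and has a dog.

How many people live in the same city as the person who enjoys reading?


Person with hobby reading is Bob, city Boston. Count = 1

1


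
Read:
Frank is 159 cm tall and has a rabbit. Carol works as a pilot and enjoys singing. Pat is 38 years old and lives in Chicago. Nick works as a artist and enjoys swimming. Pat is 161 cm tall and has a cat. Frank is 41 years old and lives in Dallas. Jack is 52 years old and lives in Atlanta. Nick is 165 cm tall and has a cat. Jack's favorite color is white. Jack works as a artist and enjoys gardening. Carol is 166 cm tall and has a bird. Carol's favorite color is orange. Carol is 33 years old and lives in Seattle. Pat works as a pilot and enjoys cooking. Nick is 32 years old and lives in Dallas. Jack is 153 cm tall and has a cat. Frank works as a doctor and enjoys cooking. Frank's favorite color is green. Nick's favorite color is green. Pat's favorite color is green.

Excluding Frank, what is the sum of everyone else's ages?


Sum (excluding Frank): 155

155


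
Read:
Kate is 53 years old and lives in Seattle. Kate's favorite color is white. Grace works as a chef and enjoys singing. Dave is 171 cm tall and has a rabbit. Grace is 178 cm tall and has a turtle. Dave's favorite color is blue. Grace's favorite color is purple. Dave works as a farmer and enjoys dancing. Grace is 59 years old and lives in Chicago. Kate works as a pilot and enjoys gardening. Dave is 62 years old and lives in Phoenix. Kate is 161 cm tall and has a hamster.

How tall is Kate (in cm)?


Kate is 161 cm tall

161


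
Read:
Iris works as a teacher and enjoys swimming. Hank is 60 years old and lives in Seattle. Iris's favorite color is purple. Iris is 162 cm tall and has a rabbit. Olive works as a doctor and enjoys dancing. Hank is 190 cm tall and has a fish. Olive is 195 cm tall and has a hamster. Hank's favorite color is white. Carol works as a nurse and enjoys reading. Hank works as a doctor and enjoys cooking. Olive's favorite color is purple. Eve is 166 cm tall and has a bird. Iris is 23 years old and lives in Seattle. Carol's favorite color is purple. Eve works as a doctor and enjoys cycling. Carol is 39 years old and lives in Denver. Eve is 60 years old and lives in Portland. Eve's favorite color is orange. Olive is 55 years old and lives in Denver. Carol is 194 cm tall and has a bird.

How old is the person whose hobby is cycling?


Person with hobby=cycling is Eve, age 60

60


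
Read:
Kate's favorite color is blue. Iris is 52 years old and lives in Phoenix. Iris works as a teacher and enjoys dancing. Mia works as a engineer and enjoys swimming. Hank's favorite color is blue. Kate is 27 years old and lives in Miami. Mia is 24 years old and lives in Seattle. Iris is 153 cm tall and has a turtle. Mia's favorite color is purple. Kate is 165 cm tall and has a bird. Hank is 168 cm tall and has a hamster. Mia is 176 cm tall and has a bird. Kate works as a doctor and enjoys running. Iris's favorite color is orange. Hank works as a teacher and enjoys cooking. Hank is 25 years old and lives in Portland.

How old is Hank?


Hank is 25 years old

25


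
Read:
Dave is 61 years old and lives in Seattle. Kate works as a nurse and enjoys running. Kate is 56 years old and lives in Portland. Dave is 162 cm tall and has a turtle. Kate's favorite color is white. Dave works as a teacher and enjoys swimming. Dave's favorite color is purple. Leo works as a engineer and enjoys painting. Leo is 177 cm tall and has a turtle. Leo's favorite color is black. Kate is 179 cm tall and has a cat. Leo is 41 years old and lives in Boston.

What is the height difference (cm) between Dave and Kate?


|162 - 179| = 17

17


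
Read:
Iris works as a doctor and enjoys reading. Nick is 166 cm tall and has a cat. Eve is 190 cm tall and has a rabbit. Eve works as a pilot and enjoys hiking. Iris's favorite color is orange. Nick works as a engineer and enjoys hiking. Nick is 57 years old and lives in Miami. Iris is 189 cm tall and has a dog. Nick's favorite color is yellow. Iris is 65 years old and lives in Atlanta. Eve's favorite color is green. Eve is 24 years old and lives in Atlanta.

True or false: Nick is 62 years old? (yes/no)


Nick is actually 57. no

no


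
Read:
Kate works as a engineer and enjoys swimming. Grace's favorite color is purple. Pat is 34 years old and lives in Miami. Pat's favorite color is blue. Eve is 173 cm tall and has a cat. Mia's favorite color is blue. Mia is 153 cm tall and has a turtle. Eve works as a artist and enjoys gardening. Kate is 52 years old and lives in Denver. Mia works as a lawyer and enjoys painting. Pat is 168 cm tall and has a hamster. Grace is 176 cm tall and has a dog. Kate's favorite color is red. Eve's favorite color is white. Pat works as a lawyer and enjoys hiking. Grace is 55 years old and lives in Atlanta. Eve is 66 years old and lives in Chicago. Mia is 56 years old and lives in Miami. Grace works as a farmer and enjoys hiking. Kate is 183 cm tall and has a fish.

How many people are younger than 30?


Filter: 0

0


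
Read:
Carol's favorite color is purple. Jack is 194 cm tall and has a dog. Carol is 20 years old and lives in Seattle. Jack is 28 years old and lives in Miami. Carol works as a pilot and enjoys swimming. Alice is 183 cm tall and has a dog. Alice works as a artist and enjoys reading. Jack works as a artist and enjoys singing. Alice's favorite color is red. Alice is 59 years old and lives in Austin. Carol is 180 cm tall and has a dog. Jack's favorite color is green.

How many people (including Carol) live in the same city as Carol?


Carol lives in Seattle. Count = 1

1


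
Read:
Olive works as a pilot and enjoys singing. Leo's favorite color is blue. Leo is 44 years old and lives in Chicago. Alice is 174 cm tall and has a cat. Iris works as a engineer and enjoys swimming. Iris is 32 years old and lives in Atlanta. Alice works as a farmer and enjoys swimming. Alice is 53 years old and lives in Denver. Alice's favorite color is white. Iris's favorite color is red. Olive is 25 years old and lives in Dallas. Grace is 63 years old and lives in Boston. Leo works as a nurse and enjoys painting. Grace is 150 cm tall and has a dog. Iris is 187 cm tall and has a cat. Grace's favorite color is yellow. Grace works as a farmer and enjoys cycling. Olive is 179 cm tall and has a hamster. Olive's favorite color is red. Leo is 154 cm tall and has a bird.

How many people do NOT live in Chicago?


Not in Chicago: 4

4


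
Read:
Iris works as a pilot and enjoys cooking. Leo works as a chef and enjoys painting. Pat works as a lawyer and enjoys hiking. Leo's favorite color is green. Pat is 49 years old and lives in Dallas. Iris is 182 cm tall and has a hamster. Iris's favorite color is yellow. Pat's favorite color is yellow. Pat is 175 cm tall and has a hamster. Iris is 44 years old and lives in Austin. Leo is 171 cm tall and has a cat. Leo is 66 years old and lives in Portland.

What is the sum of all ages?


44+66+49 = 159

159


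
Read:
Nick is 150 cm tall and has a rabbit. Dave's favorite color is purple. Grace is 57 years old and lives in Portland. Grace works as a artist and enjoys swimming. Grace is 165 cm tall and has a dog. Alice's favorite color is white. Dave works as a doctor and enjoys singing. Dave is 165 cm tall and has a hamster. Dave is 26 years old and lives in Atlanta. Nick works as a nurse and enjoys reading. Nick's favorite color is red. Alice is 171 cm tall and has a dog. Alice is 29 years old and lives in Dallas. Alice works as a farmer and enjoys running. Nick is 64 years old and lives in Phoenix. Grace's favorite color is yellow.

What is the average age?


Sum=176, n=4, avg=44

44


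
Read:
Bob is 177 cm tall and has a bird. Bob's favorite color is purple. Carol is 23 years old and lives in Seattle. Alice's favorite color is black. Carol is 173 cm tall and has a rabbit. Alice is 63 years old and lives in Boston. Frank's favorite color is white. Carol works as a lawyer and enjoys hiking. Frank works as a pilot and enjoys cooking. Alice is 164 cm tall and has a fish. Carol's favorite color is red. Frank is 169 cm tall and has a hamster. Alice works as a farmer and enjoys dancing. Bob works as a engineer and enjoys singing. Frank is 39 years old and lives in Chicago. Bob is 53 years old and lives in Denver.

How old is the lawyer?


The lawyer is Carol, age 23

23


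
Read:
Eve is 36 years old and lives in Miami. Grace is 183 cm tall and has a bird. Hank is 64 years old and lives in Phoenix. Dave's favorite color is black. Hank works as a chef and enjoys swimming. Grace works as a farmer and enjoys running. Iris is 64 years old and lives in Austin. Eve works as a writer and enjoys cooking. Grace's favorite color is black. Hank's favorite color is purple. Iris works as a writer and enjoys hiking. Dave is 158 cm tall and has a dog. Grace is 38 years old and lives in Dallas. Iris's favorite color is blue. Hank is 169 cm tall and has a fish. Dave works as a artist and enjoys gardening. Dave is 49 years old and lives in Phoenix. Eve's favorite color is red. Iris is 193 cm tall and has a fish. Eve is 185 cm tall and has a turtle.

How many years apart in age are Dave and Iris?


49 vs 64, diff = 15

15


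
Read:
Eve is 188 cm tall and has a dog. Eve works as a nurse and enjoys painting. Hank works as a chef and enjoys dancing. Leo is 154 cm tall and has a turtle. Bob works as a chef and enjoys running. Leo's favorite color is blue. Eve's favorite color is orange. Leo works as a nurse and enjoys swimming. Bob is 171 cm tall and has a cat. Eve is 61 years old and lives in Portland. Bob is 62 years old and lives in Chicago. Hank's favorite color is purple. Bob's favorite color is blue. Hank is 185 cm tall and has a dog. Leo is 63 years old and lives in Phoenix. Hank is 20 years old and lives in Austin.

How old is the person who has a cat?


Person with cat is Bob, age 62

62


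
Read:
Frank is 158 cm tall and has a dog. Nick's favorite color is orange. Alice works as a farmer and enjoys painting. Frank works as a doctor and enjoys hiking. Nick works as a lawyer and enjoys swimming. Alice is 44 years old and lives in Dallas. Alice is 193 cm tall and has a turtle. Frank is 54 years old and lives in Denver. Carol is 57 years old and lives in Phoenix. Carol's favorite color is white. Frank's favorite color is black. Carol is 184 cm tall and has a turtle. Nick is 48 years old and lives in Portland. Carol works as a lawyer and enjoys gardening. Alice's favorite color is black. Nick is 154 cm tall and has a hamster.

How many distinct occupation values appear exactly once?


Unique occupation values: 2

2


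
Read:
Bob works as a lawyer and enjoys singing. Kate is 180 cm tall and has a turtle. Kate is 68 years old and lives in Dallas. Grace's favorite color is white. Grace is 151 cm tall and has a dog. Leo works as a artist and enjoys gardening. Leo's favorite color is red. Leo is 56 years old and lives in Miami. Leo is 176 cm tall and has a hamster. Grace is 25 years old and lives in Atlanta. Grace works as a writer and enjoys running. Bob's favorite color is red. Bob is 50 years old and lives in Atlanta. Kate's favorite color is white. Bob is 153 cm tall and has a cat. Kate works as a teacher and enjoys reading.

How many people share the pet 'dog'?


Count: 1

1


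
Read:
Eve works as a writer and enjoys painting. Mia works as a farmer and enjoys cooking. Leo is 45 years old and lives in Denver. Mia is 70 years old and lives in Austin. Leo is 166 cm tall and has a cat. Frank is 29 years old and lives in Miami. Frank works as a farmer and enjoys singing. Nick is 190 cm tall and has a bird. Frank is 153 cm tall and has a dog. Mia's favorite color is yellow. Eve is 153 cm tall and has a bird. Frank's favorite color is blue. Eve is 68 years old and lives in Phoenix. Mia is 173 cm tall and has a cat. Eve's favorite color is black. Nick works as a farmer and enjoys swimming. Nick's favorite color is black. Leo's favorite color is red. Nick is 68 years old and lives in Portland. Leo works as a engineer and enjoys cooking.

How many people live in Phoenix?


Count in Phoenix: 1

1


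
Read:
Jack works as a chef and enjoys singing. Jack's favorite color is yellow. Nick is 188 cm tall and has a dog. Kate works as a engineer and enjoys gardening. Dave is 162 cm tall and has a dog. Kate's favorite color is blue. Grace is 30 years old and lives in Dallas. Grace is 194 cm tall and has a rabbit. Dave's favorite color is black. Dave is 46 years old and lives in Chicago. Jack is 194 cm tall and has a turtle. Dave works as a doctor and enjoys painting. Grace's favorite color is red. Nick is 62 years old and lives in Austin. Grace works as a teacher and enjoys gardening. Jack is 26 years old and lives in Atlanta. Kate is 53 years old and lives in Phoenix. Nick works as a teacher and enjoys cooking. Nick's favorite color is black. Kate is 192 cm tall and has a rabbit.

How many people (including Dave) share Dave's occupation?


Dave is a doctor. Count = 1

1


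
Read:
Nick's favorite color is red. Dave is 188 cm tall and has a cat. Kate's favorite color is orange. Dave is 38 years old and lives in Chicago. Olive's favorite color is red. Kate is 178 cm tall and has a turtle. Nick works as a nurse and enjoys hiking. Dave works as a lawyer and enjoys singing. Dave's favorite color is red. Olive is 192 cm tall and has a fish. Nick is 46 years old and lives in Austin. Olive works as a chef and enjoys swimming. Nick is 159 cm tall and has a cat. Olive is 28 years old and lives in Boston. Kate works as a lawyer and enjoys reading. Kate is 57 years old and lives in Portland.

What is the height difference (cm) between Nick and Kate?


|159 - 178| = 19

19


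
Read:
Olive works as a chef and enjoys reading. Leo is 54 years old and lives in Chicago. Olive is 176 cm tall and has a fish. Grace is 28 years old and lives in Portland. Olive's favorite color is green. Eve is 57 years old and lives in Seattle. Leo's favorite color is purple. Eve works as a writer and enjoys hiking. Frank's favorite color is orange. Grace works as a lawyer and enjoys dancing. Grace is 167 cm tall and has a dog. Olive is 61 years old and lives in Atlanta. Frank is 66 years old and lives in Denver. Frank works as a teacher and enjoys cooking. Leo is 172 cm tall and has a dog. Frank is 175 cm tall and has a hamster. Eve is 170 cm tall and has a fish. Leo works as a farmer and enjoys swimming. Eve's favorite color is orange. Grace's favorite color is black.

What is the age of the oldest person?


Oldest: Frank at 66

66


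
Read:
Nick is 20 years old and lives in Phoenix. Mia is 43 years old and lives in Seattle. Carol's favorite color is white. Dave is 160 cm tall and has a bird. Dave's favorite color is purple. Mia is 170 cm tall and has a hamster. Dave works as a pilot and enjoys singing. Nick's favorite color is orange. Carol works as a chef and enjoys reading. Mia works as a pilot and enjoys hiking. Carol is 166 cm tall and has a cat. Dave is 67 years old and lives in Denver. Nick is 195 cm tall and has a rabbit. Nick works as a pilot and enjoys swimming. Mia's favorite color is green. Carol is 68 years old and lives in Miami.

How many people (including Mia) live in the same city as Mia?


Mia lives in Seattle. Count = 1

1


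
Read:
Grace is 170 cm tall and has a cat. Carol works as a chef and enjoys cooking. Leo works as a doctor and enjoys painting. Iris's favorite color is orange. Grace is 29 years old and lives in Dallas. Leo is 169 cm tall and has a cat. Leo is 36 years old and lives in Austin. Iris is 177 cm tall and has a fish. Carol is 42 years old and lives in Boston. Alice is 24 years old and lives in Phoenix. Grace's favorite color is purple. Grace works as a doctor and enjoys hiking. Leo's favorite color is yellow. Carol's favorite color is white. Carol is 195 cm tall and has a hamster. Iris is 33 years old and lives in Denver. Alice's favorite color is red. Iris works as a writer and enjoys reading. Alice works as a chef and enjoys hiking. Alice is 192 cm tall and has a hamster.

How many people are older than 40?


Filter: 1

1


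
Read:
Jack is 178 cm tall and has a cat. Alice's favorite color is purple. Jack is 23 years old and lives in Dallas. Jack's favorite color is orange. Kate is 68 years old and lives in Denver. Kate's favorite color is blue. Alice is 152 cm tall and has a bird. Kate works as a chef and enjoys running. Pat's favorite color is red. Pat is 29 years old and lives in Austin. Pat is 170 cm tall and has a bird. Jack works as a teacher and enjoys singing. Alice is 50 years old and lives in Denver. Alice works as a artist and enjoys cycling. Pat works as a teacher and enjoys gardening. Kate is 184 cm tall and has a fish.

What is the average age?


Sum=170, n=4, avg=42.5

42.5


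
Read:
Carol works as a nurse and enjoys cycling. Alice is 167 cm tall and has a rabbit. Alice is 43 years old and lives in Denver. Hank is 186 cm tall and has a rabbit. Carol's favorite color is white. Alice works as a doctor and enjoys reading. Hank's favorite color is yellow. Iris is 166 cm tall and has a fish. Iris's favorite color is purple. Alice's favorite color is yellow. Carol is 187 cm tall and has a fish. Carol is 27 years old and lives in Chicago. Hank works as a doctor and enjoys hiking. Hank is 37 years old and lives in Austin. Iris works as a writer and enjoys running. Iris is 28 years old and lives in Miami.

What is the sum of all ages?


37+43+27+28 = 135

135


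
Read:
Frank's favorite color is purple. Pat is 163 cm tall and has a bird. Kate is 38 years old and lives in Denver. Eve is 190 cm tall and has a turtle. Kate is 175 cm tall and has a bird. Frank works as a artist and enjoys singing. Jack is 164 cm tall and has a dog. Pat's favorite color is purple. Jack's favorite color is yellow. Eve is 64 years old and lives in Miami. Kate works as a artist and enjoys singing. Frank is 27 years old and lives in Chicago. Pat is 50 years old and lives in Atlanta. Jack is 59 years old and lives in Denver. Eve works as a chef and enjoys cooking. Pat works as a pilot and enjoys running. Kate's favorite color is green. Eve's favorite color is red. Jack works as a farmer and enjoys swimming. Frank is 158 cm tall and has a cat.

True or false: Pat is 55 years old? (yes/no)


Pat is actually 50. no

no
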